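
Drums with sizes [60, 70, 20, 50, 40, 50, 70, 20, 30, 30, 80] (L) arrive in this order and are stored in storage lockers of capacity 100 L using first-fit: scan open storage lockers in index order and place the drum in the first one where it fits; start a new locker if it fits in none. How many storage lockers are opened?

6

  60 → locker 1 (new)  [load 60/100]
  70 → locker 2 (new)  [load 70/100]
  20 → locker 1  [load 80/100]
  50 → locker 3 (new)  [load 50/100]
  40 → locker 3  [load 90/100]
  50 → locker 4 (new)  [load 50/100]
  70 → locker 5 (new)  [load 70/100]
  20 → locker 1  [load 100/100]
  30 → locker 2  [load 100/100]
  30 → locker 4  [load 80/100]
  80 → locker 6 (new)  [load 80/100]
6 storage lockers opened.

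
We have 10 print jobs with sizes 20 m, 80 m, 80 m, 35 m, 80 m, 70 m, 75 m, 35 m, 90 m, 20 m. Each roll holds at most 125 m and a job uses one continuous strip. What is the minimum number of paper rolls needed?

Total = 90 + 80 + 80 + 80 + 75 + 70 + 35 + 35 + 20 + 20 = 585 m.
Lower bound: ⌈585/125⌉ = 5 paper rolls.
Also, 6 print jobs each exceed 125/2 m, and no two of those can share a roll, so at least 6 paper rolls are needed.
A packing using 6 paper rolls:
  roll 1: 90 + 35 = 125
  roll 2: 80 + 35 = 115
  roll 3: 80 + 20 + 20 = 120
  roll 4: 80 = 80
  roll 5: 75 = 75
  roll 6: 70 = 70
This matches the lower bound, so 6 is optimal.

6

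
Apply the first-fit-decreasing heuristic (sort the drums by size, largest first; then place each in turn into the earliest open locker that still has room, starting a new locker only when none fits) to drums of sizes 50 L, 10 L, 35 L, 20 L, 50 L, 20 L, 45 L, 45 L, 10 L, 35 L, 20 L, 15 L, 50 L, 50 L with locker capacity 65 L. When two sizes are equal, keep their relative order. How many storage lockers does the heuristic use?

Sorted descending: 50, 50, 50, 50, 45, 45, 35, 35, 20, 20, 20, 15, 10, 10.
  50 → locker 1 (new)  [load 50/65]
  50 → locker 2 (new)  [load 50/65]
  50 → locker 3 (new)  [load 50/65]
  50 → locker 4 (new)  [load 50/65]
  45 → locker 5 (new)  [load 45/65]
  45 → locker 6 (new)  [load 45/65]
  35 → locker 7 (new)  [load 35/65]
  35 → locker 8 (new)  [load 35/65]
  20 → locker 5  [load 65/65]
  20 → locker 6  [load 65/65]
  20 → locker 7  [load 55/65]
  15 → locker 1  [load 65/65]
  10 → locker 2  [load 60/65]
  10 → locker 3  [load 60/65]
8 storage lockers opened.

8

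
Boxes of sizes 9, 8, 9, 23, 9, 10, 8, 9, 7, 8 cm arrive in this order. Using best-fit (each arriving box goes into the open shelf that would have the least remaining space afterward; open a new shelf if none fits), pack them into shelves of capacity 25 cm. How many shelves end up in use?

  9 → shelf 1 (new)  [load 9/25]
  8 → shelf 1  [load 17/25]
  9 → shelf 2 (new)  [load 9/25]
  23 → shelf 3 (new)  [load 23/25]
  9 → shelf 2  [load 18/25]
  10 → shelf 4 (new)  [load 10/25]
  8 → shelf 1  [load 25/25]
  9 → shelf 4  [load 19/25]
  7 → shelf 2  [load 25/25]
  8 → shelf 5 (new)  [load 8/25]
5 shelves opened.

5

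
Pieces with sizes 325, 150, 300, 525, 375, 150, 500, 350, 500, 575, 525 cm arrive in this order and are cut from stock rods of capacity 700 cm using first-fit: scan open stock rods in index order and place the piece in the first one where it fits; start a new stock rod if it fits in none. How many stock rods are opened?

  325 → stock rod 1 (new)  [load 325/700]
  150 → stock rod 1  [load 475/700]
  300 → stock rod 2 (new)  [load 300/700]
  525 → stock rod 3 (new)  [load 525/700]
  375 → stock rod 2  [load 675/700]
  150 → stock rod 1  [load 625/700]
  500 → stock rod 4 (new)  [load 500/700]
  350 → stock rod 5 (new)  [load 350/700]
  500 → stock rod 6 (new)  [load 500/700]
  575 → stock rod 7 (new)  [load 575/700]
  525 → stock rod 8 (new)  [load 525/700]
8 stock rods opened.

8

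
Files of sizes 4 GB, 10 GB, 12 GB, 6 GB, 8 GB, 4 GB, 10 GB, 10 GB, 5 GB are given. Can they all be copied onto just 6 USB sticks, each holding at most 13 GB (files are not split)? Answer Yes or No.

Total = 69 GB; ⌈69/13⌉ = 6.
The bound of 6 does not rule out 6, but exhaustive search shows no assignment into 6 USB sticks of capacity 13 GB exists — the minimum is 7.

No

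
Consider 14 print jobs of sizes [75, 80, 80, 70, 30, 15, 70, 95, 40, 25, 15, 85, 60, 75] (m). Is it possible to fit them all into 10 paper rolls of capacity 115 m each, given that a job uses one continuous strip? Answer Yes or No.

Yes

A valid assignment using 9 paper rolls:
  roll 1: 95 + 15 = 110
  roll 2: 85 + 30 = 115
  roll 3: 80 + 25 = 105
  roll 4: 80 + 15 = 95
  roll 5: 75 + 40 = 115
  roll 6: 75 = 75
  roll 7: 70 = 70
  roll 8: 70 = 70
  roll 9: 60 = 60
That uses only 9 ≤ 10, so 10 paper rolls are enough.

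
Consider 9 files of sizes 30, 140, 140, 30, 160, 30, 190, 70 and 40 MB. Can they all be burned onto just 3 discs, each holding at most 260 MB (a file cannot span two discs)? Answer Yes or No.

Total = 830 MB; ⌈830/260⌉ = 4.
At least 4 discs are required, but only 3 are allowed.

No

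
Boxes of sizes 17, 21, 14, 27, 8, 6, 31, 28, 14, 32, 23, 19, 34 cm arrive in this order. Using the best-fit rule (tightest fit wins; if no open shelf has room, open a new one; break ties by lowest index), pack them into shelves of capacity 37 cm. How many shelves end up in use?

9

  17 → shelf 1 (new)  [load 17/37]
  21 → shelf 2 (new)  [load 21/37]
  14 → shelf 2  [load 35/37]
  27 → shelf 3 (new)  [load 27/37]
  8 → shelf 3  [load 35/37]
  6 → shelf 1  [load 23/37]
  31 → shelf 4 (new)  [load 31/37]
  28 → shelf 5 (new)  [load 28/37]
  14 → shelf 1  [load 37/37]
  32 → shelf 6 (new)  [load 32/37]
  23 → shelf 7 (new)  [load 23/37]
  19 → shelf 8 (new)  [load 19/37]
  34 → shelf 9 (new)  [load 34/37]
9 shelves opened.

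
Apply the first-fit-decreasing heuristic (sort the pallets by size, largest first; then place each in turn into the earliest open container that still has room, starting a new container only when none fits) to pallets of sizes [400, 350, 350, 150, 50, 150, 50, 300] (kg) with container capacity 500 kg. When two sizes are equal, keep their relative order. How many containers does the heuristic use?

Sorted descending: 400, 350, 350, 300, 150, 150, 50, 50.
  400 → container 1 (new)  [load 400/500]
  350 → container 2 (new)  [load 350/500]
  350 → container 3 (new)  [load 350/500]
  300 → container 4 (new)  [load 300/500]
  150 → container 2  [load 500/500]
  150 → container 3  [load 500/500]
  50 → container 1  [load 450/500]
  50 → container 1  [load 500/500]
4 containers opened.

4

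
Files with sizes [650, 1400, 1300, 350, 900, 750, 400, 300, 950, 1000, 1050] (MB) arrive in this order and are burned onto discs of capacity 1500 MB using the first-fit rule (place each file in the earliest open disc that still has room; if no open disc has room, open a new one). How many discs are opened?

8

  650 → disc 1 (new)  [load 650/1500]
  1400 → disc 2 (new)  [load 1400/1500]
  1300 → disc 3 (new)  [load 1300/1500]
  350 → disc 1  [load 1000/1500]
  900 → disc 4 (new)  [load 900/1500]
  750 → disc 5 (new)  [load 750/1500]
  400 → disc 1  [load 1400/1500]
  300 → disc 4  [load 1200/1500]
  950 → disc 6 (new)  [load 950/1500]
  1000 → disc 7 (new)  [load 1000/1500]
  1050 → disc 8 (new)  [load 1050/1500]
8 discs opened.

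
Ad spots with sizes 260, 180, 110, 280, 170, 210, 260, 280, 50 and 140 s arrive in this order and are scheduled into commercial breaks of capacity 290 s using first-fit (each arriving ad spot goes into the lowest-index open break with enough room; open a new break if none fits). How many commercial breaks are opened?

  260 → break 1 (new)  [load 260/290]
  180 → break 2 (new)  [load 180/290]
  110 → break 2  [load 290/290]
  280 → break 3 (new)  [load 280/290]
  170 → break 4 (new)  [load 170/290]
  210 → break 5 (new)  [load 210/290]
  260 → break 6 (new)  [load 260/290]
  280 → break 7 (new)  [load 280/290]
  50 → break 4  [load 220/290]
  140 → break 8 (new)  [load 140/290]
8 commercial breaks opened.

8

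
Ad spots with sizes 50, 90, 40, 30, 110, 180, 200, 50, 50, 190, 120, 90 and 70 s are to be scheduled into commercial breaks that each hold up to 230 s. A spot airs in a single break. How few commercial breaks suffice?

6

Total = 200 + 190 + 180 + 120 + 110 + 90 + 90 + 70 + 50 + 50 + 50 + 40 + 30 = 1270 s.
Lower bound: ⌈1270/230⌉ = 6 commercial breaks.
A packing using 6 commercial breaks:
  break 1: 200 + 30 = 230
  break 2: 190 + 40 = 230
  break 3: 180 + 50 = 230
  break 4: 120 + 110 = 230
  break 5: 90 + 90 + 50 = 230
  break 6: 70 + 50 = 120
This matches the lower bound, so 6 is optimal.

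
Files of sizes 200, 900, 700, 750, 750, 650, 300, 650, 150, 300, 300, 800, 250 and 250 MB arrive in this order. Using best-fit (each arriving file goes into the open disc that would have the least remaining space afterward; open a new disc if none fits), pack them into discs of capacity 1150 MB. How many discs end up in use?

  200 → disc 1 (new)  [load 200/1150]
  900 → disc 1  [load 1100/1150]
  700 → disc 2 (new)  [load 700/1150]
  750 → disc 3 (new)  [load 750/1150]
  750 → disc 4 (new)  [load 750/1150]
  650 → disc 5 (new)  [load 650/1150]
  300 → disc 3  [load 1050/1150]
  650 → disc 6 (new)  [load 650/1150]
  150 → disc 4  [load 900/1150]
  300 → disc 2  [load 1000/1150]
  300 → disc 5  [load 950/1150]
  800 → disc 7 (new)  [load 800/1150]
  250 → disc 4  [load 1150/1150]
  250 → disc 7  [load 1050/1150]
7 discs opened.

7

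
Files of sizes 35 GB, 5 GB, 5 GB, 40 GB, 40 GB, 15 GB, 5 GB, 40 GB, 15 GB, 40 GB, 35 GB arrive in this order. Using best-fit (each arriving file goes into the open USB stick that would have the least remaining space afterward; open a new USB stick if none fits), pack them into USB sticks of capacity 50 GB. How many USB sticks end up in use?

7

  35 → USB stick 1 (new)  [load 35/50]
  5 → USB stick 1  [load 40/50]
  5 → USB stick 1  [load 45/50]
  40 → USB stick 2 (new)  [load 40/50]
  40 → USB stick 3 (new)  [load 40/50]
  15 → USB stick 4 (new)  [load 15/50]
  5 → USB stick 1  [load 50/50]
  40 → USB stick 5 (new)  [load 40/50]
  15 → USB stick 4  [load 30/50]
  40 → USB stick 6 (new)  [load 40/50]
  35 → USB stick 7 (new)  [load 35/50]
7 USB sticks opened.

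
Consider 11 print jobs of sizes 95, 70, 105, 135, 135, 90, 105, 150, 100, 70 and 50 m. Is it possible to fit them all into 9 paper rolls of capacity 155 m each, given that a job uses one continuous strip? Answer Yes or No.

Yes

A valid assignment using 9 paper rolls:
  roll 1: 150 = 150
  roll 2: 135 = 135
  roll 3: 135 = 135
  roll 4: 105 + 50 = 155
  roll 5: 105 = 105
  roll 6: 100 = 100
  roll 7: 95 = 95
  roll 8: 90 = 90
  roll 9: 70 + 70 = 140
Every load is within 155 m, so 9 paper rolls suffice.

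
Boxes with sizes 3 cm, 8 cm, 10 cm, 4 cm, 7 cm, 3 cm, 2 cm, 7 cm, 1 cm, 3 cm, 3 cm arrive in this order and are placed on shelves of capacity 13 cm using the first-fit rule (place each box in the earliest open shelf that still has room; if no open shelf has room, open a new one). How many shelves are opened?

4

  3 → shelf 1 (new)  [load 3/13]
  8 → shelf 1  [load 11/13]
  10 → shelf 2 (new)  [load 10/13]
  4 → shelf 3 (new)  [load 4/13]
  7 → shelf 3  [load 11/13]
  3 → shelf 2  [load 13/13]
  2 → shelf 1  [load 13/13]
  7 → shelf 4 (new)  [load 7/13]
  1 → shelf 3  [load 12/13]
  3 → shelf 4  [load 10/13]
  3 → shelf 4  [load 13/13]
4 shelves opened.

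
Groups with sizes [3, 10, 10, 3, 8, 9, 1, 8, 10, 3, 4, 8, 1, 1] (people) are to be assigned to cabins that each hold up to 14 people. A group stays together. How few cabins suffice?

7

Total = 10 + 10 + 10 + 9 + 8 + 8 + 8 + 4 + 3 + 3 + 3 + 1 + 1 + 1 = 79 people.
Lower bound: ⌈79/14⌉ = 6 cabins.
Also, 7 groups each exceed 7 people, and no two of those can share a cabin, so at least 7 cabins are needed.
A packing using 7 cabins:
  cabin 1: 10 + 4 = 14
  cabin 2: 10 + 3 + 1 = 14
  cabin 3: 10 + 3 + 1 = 14
  cabin 4: 9 + 3 + 1 = 13
  cabin 5: 8 = 8
  cabin 6: 8 = 8
  cabin 7: 8 = 8
This matches the lower bound, so 7 is optimal.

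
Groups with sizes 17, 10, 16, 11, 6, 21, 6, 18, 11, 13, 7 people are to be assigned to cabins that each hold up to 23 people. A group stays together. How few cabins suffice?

Total = 21 + 18 + 17 + 16 + 13 + 11 + 11 + 10 + 7 + 6 + 6 = 136 people.
Lower bound: ⌈136/23⌉ = 6 cabins.
A packing using 7 cabins:
  cabin 1: 21 = 21
  cabin 2: 18 = 18
  cabin 3: 17 + 6 = 23
  cabin 4: 16 + 7 = 23
  cabin 5: 13 + 10 = 23
  cabin 6: 11 + 11 = 22
  cabin 7: 6 = 6
No arrangement into 6 cabins stays within capacity, so 7 is optimal.

7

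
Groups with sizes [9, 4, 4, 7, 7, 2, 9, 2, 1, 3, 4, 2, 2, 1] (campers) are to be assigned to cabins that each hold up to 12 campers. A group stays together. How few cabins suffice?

5

Total = 9 + 9 + 7 + 7 + 4 + 4 + 4 + 3 + 2 + 2 + 2 + 2 + 1 + 1 = 57 campers.
Lower bound: ⌈57/12⌉ = 5 cabins.
A packing using 5 cabins:
  cabin 1: 9 + 3 = 12
  cabin 2: 9 + 2 + 1 = 12
  cabin 3: 7 + 4 + 1 = 12
  cabin 4: 7 + 4 = 11
  cabin 5: 4 + 2 + 2 + 2 = 10
This matches the lower bound, so 5 is optimal.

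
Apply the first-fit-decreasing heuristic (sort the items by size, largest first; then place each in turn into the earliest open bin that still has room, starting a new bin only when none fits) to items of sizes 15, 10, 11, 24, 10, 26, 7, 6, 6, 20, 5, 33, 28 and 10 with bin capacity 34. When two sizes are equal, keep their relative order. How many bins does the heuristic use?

7

Sorted descending: 33, 28, 26, 24, 20, 15, 11, 10, 10, 10, 7, 6, 6, 5.
  33 → bin 1 (new)  [load 33/34]
  28 → bin 2 (new)  [load 28/34]
  26 → bin 3 (new)  [load 26/34]
  24 → bin 4 (new)  [load 24/34]
  20 → bin 5 (new)  [load 20/34]
  15 → bin 6 (new)  [load 15/34]
  11 → bin 5  [load 31/34]
  10 → bin 4  [load 34/34]
  10 → bin 6  [load 25/34]
  10 → bin 7 (new)  [load 10/34]
  7 → bin 3  [load 33/34]
  6 → bin 2  [load 34/34]
  6 → bin 6  [load 31/34]
  5 → bin 7  [load 15/34]
7 bins opened.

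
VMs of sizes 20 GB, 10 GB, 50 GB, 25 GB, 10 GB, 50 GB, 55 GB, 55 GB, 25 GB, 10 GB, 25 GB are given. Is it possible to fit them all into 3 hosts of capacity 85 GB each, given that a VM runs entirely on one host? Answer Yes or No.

No

Total = 335 GB; ⌈335/85⌉ = 4.
At least 4 hosts are required, but only 3 are allowed.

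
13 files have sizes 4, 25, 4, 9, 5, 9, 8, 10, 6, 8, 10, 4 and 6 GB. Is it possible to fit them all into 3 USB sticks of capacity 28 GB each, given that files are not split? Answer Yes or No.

No

Total = 108 GB; ⌈108/28⌉ = 4.
At least 4 USB sticks are required, but only 3 are allowed.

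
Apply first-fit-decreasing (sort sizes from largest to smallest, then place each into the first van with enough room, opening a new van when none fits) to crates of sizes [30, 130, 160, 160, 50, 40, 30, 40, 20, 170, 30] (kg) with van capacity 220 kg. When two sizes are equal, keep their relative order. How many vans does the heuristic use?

Sorted descending: 170, 160, 160, 130, 50, 40, 40, 30, 30, 30, 20.
  170 → van 1 (new)  [load 170/220]
  160 → van 2 (new)  [load 160/220]
  160 → van 3 (new)  [load 160/220]
  130 → van 4 (new)  [load 130/220]
  50 → van 1  [load 220/220]
  40 → van 2  [load 200/220]
  40 → van 3  [load 200/220]
  30 → van 4  [load 160/220]
  30 → van 4  [load 190/220]
  30 → van 4  [load 220/220]
  20 → van 2  [load 220/220]
4 vans opened.

4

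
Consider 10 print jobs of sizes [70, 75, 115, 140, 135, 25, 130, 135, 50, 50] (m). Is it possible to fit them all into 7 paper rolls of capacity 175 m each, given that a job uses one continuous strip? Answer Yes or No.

A valid assignment using 7 paper rolls:
  roll 1: 140 + 25 = 165
  roll 2: 135 = 135
  roll 3: 135 = 135
  roll 4: 130 = 130
  roll 5: 115 + 50 = 165
  roll 6: 75 + 70 = 145
  roll 7: 50 = 50
Every load is within 175 m, so 7 paper rolls suffice.

Yes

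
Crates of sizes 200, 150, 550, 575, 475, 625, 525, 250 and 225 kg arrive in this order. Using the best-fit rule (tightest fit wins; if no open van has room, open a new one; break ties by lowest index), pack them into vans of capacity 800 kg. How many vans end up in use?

6

  200 → van 1 (new)  [load 200/800]
  150 → van 1  [load 350/800]
  550 → van 2 (new)  [load 550/800]
  575 → van 3 (new)  [load 575/800]
  475 → van 4 (new)  [load 475/800]
  625 → van 5 (new)  [load 625/800]
  525 → van 6 (new)  [load 525/800]
  250 → van 2  [load 800/800]
  225 → van 3  [load 800/800]
6 vans opened.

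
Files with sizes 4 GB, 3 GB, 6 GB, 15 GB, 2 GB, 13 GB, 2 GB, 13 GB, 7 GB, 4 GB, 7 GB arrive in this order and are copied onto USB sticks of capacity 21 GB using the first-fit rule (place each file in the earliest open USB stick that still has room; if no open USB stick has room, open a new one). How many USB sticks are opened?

  4 → USB stick 1 (new)  [load 4/21]
  3 → USB stick 1  [load 7/21]
  6 → USB stick 1  [load 13/21]
  15 → USB stick 2 (new)  [load 15/21]
  2 → USB stick 1  [load 15/21]
  13 → USB stick 3 (new)  [load 13/21]
  2 → USB stick 1  [load 17/21]
  13 → USB stick 4 (new)  [load 13/21]
  7 → USB stick 3  [load 20/21]
  4 → USB stick 1  [load 21/21]
  7 → USB stick 4  [load 20/21]
4 USB sticks opened.

4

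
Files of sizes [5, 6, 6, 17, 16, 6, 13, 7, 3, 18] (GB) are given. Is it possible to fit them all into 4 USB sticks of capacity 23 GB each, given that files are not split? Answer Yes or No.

Total = 97 GB; ⌈97/23⌉ = 5.
At least 5 USB sticks are required, but only 4 are allowed.

No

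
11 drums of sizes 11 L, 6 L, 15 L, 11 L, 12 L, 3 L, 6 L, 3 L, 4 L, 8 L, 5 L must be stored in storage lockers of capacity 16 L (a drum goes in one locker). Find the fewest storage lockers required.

6

Total = 15 + 12 + 11 + 11 + 8 + 6 + 6 + 5 + 4 + 3 + 3 = 84 L.
Lower bound: ⌈84/16⌉ = 6 storage lockers.
A packing using 6 storage lockers:
  locker 1: 15 = 15
  locker 2: 12 + 4 = 16
  locker 3: 11 + 5 = 16
  locker 4: 11 + 3 = 14
  locker 5: 8 + 6 = 14
  locker 6: 6 + 3 = 9
This matches the lower bound, so 6 is optimal.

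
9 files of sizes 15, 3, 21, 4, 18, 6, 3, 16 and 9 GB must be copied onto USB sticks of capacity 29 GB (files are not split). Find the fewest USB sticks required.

4

Total = 21 + 18 + 16 + 15 + 9 + 6 + 4 + 3 + 3 = 95 GB.
Lower bound: ⌈95/29⌉ = 4 USB sticks.
A packing using 4 USB sticks:
  USB stick 1: 21 + 6 = 27
  USB stick 2: 18 + 9 = 27
  USB stick 3: 16 + 4 + 3 + 3 = 26
  USB stick 4: 15 = 15
This matches the lower bound, so 4 is optimal.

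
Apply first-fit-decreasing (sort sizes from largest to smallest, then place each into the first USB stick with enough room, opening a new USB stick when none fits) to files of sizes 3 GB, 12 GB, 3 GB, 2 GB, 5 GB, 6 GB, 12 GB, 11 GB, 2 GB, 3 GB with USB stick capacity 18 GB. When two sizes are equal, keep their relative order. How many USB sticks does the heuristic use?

Sorted descending: 12, 12, 11, 6, 5, 3, 3, 3, 2, 2.
  12 → USB stick 1 (new)  [load 12/18]
  12 → USB stick 2 (new)  [load 12/18]
  11 → USB stick 3 (new)  [load 11/18]
  6 → USB stick 1  [load 18/18]
  5 → USB stick 2  [load 17/18]
  3 → USB stick 3  [load 14/18]
  3 → USB stick 3  [load 17/18]
  3 → USB stick 4 (new)  [load 3/18]
  2 → USB stick 4  [load 5/18]
  2 → USB stick 4  [load 7/18]
4 USB sticks opened.

4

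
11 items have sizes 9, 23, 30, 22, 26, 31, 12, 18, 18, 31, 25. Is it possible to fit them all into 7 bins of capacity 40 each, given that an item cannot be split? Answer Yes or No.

Total = 245; ⌈245/40⌉ = 7.
The bound of 7 does not rule out 7, but exhaustive search shows no assignment into 7 bins of capacity 40 exists — the minimum is 8.

No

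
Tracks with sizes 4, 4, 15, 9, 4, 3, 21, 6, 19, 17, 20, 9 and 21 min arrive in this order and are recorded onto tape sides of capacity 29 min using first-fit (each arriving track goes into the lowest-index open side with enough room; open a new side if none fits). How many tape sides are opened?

  4 → side 1 (new)  [load 4/29]
  4 → side 1  [load 8/29]
  15 → side 1  [load 23/29]
  9 → side 2 (new)  [load 9/29]
  4 → side 1  [load 27/29]
  3 → side 2  [load 12/29]
  21 → side 3 (new)  [load 21/29]
  6 → side 2  [load 18/29]
  19 → side 4 (new)  [load 19/29]
  17 → side 5 (new)  [load 17/29]
  20 → side 6 (new)  [load 20/29]
  9 → side 2  [load 27/29]
  21 → side 7 (new)  [load 21/29]
7 tape sides opened.

7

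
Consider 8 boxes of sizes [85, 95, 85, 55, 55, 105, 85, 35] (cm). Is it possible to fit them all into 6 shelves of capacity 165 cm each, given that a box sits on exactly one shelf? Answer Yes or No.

Yes

A valid assignment using 5 shelves:
  shelf 1: 105 + 55 = 160
  shelf 2: 95 + 55 = 150
  shelf 3: 85 + 35 = 120
  shelf 4: 85 = 85
  shelf 5: 85 = 85
That uses only 5 ≤ 6, so 6 shelves are enough.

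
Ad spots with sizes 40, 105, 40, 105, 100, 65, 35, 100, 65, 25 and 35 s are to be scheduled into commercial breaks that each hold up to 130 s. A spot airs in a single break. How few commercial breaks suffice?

7

Total = 105 + 105 + 100 + 100 + 65 + 65 + 40 + 40 + 35 + 35 + 25 = 715 s.
Lower bound: ⌈715/130⌉ = 6 commercial breaks.
A packing using 7 commercial breaks:
  break 1: 105 + 25 = 130
  break 2: 105 = 105
  break 3: 100 = 100
  break 4: 100 = 100
  break 5: 65 + 65 = 130
  break 6: 40 + 40 + 35 = 115
  break 7: 35 = 35
No arrangement into 6 commercial breaks stays within capacity, so 7 is optimal.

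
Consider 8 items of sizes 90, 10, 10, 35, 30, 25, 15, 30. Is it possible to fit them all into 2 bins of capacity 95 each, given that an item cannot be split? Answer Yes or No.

No

Total = 245; ⌈245/95⌉ = 3.
At least 3 bins are required, but only 2 are allowed.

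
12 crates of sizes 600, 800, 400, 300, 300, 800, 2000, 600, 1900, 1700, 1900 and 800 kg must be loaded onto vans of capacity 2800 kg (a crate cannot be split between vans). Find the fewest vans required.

5

Total = 2000 + 1900 + 1900 + 1700 + 800 + 800 + 800 + 600 + 600 + 400 + 300 + 300 = 12100 kg.
Lower bound: ⌈12100/2800⌉ = 5 vans.
A packing using 5 vans:
  van 1: 2000 + 800 = 2800
  van 2: 1900 + 800 = 2700
  van 3: 1900 + 800 = 2700
  van 4: 1700 + 600 + 400 = 2700
  van 5: 600 + 300 + 300 = 1200
This matches the lower bound, so 5 is optimal.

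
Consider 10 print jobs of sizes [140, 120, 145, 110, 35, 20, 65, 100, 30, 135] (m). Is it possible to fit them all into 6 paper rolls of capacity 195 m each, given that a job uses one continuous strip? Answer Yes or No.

Yes

A valid assignment using 6 paper rolls:
  roll 1: 145 + 35 = 180
  roll 2: 140 + 30 + 20 = 190
  roll 3: 135 = 135
  roll 4: 120 + 65 = 185
  roll 5: 110 = 110
  roll 6: 100 = 100
Every load is within 195 m, so 6 paper rolls suffice.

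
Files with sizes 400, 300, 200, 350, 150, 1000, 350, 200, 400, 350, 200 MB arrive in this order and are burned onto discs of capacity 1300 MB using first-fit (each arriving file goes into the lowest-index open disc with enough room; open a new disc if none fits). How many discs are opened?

  400 → disc 1 (new)  [load 400/1300]
  300 → disc 1  [load 700/1300]
  200 → disc 1  [load 900/1300]
  350 → disc 1  [load 1250/1300]
  150 → disc 2 (new)  [load 150/1300]
  1000 → disc 2  [load 1150/1300]
  350 → disc 3 (new)  [load 350/1300]
  200 → disc 3  [load 550/1300]
  400 → disc 3  [load 950/1300]
  350 → disc 3  [load 1300/1300]
  200 → disc 4 (new)  [load 200/1300]
4 discs opened.

4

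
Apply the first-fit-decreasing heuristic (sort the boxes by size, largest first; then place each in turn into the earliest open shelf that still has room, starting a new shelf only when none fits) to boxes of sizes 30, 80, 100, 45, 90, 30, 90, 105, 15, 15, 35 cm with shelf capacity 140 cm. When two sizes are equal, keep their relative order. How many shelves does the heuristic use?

5

Sorted descending: 105, 100, 90, 90, 80, 45, 35, 30, 30, 15, 15.
  105 → shelf 1 (new)  [load 105/140]
  100 → shelf 2 (new)  [load 100/140]
  90 → shelf 3 (new)  [load 90/140]
  90 → shelf 4 (new)  [load 90/140]
  80 → shelf 5 (new)  [load 80/140]
  45 → shelf 3  [load 135/140]
  35 → shelf 1  [load 140/140]
  30 → shelf 2  [load 130/140]
  30 → shelf 4  [load 120/140]
  15 → shelf 4  [load 135/140]
  15 → shelf 5  [load 95/140]
5 shelves opened.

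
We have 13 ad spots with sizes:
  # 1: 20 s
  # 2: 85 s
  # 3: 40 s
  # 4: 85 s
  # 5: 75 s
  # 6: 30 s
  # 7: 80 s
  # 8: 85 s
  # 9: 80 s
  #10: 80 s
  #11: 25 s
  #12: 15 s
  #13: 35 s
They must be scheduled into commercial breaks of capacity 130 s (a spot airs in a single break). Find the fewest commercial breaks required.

Total = 85 + 85 + 85 + 80 + 80 + 80 + 75 + 40 + 35 + 30 + 25 + 20 + 15 = 735 s.
Lower bound: ⌈735/130⌉ = 6 commercial breaks.
Also, 7 ad spots each exceed 65 s, and no two of those can share a break, so at least 7 commercial breaks are needed.
A packing using 7 commercial breaks:
  break 1: 85 + 40 = 125
  break 2: 85 + 35 = 120
  break 3: 85 + 30 + 15 = 130
  break 4: 80 + 25 + 20 = 125
  break 5: 80 = 80
  break 6: 80 = 80
  break 7: 75 = 75
This matches the lower bound, so 7 is optimal.

7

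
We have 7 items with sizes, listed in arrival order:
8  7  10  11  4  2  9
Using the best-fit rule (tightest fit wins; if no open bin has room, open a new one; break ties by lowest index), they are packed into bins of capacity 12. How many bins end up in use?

  8 → bin 1 (new)  [load 8/12]
  7 → bin 2 (new)  [load 7/12]
  10 → bin 3 (new)  [load 10/12]
  11 → bin 4 (new)  [load 11/12]
  4 → bin 1  [load 12/12]
  2 → bin 3  [load 12/12]
  9 → bin 5 (new)  [load 9/12]
5 bins opened.

5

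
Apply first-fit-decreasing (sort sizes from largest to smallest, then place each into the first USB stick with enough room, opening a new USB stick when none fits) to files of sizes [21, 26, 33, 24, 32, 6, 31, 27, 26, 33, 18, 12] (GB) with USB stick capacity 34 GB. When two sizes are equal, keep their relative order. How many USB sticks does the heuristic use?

10

Sorted descending: 33, 33, 32, 31, 27, 26, 26, 24, 21, 18, 12, 6.
  33 → USB stick 1 (new)  [load 33/34]
  33 → USB stick 2 (new)  [load 33/34]
  32 → USB stick 3 (new)  [load 32/34]
  31 → USB stick 4 (new)  [load 31/34]
  27 → USB stick 5 (new)  [load 27/34]
  26 → USB stick 6 (new)  [load 26/34]
  26 → USB stick 7 (new)  [load 26/34]
  24 → USB stick 8 (new)  [load 24/34]
  21 → USB stick 9 (new)  [load 21/34]
  18 → USB stick 10 (new)  [load 18/34]
  12 → USB stick 9  [load 33/34]
  6 → USB stick 5  [load 33/34]
10 USB sticks opened.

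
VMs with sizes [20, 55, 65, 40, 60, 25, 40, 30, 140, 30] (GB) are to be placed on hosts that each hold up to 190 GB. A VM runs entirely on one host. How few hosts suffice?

Total = 140 + 65 + 60 + 55 + 40 + 40 + 30 + 30 + 25 + 20 = 505 GB.
Lower bound: ⌈505/190⌉ = 3 hosts.
A packing using 3 hosts:
  host 1: 140 + 40 = 180
  host 2: 65 + 60 + 55 = 180
  host 3: 40 + 30 + 30 + 25 + 20 = 145
This matches the lower bound, so 3 is optimal.

3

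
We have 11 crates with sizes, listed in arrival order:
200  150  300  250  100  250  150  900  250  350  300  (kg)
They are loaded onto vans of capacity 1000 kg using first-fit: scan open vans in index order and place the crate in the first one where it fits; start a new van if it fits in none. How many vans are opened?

4

  200 → van 1 (new)  [load 200/1000]
  150 → van 1  [load 350/1000]
  300 → van 1  [load 650/1000]
  250 → van 1  [load 900/1000]
  100 → van 1  [load 1000/1000]
  250 → van 2 (new)  [load 250/1000]
  150 → van 2  [load 400/1000]
  900 → van 3 (new)  [load 900/1000]
  250 → van 2  [load 650/1000]
  350 → van 2  [load 1000/1000]
  300 → van 4 (new)  [load 300/1000]
4 vans opened.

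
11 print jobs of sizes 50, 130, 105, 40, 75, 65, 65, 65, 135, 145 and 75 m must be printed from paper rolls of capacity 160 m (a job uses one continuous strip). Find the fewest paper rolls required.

7

Total = 145 + 135 + 130 + 105 + 75 + 75 + 65 + 65 + 65 + 50 + 40 = 950 m.
Lower bound: ⌈950/160⌉ = 6 paper rolls.
A packing using 7 paper rolls:
  roll 1: 145 = 145
  roll 2: 135 = 135
  roll 3: 130 = 130
  roll 4: 105 + 50 = 155
  roll 5: 75 + 75 = 150
  roll 6: 65 + 65 = 130
  roll 7: 65 + 40 = 105
No arrangement into 6 paper rolls stays within capacity, so 7 is optimal.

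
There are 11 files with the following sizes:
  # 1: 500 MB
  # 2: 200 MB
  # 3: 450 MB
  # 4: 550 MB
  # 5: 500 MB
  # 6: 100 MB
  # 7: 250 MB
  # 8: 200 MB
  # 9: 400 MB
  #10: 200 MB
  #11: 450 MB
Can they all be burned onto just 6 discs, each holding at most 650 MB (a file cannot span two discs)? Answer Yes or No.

No

Total = 3800 MB; ⌈3800/650⌉ = 6.
The bound of 6 does not rule out 6, but exhaustive search shows no assignment into 6 discs of capacity 650 MB exists — the minimum is 7.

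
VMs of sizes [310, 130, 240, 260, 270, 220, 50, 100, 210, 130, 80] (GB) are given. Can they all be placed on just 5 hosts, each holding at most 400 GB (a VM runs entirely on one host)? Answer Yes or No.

No

Total = 2000 GB; ⌈2000/400⌉ = 5.
6 VMs each exceed half the capacity and cannot share a host, forcing at least 6 hosts.
At least 6 hosts are required, but only 5 are allowed.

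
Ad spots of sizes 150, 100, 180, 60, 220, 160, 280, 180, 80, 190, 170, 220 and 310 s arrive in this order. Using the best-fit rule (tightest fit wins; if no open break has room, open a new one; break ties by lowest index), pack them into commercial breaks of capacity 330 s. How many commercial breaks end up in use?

  150 → break 1 (new)  [load 150/330]
  100 → break 1  [load 250/330]
  180 → break 2 (new)  [load 180/330]
  60 → break 1  [load 310/330]
  220 → break 3 (new)  [load 220/330]
  160 → break 4 (new)  [load 160/330]
  280 → break 5 (new)  [load 280/330]
  180 → break 6 (new)  [load 180/330]
  80 → break 3  [load 300/330]
  190 → break 7 (new)  [load 190/330]
  170 → break 4  [load 330/330]
  220 → break 8 (new)  [load 220/330]
  310 → break 9 (new)  [load 310/330]
9 commercial breaks opened.

9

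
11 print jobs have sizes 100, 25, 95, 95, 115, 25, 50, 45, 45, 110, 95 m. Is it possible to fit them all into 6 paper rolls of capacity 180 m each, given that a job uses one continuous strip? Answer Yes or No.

Yes

A valid assignment using 6 paper rolls:
  roll 1: 115 + 50 = 165
  roll 2: 110 + 45 + 25 = 180
  roll 3: 100 + 45 + 25 = 170
  roll 4: 95 = 95
  roll 5: 95 = 95
  roll 6: 95 = 95
Every load is within 180 m, so 6 paper rolls suffice.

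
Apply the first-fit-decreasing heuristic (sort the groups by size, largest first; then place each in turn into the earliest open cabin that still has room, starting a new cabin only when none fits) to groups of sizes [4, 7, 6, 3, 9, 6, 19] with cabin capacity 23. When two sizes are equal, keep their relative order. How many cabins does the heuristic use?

Sorted descending: 19, 9, 7, 6, 6, 4, 3.
  19 → cabin 1 (new)  [load 19/23]
  9 → cabin 2 (new)  [load 9/23]
  7 → cabin 2  [load 16/23]
  6 → cabin 2  [load 22/23]
  6 → cabin 3 (new)  [load 6/23]
  4 → cabin 1  [load 23/23]
  3 → cabin 3  [load 9/23]
3 cabins opened.

3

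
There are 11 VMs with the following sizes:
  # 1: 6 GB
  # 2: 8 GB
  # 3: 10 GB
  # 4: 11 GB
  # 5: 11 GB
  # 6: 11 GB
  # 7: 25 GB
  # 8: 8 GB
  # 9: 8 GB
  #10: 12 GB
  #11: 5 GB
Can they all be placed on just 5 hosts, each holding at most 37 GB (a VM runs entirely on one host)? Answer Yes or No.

A valid assignment using 4 hosts:
  host 1: 25 + 12 = 37
  host 2: 11 + 11 + 11 = 33
  host 3: 10 + 8 + 8 + 8 = 34
  host 4: 6 + 5 = 11
That uses only 4 ≤ 5, so 5 hosts are enough.

Yes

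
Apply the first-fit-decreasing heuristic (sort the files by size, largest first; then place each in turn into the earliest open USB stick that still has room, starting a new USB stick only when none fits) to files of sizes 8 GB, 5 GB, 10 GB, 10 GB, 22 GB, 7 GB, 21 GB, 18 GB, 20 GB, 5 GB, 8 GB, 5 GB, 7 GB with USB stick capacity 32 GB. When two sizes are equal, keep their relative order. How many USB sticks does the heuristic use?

Sorted descending: 22, 21, 20, 18, 10, 10, 8, 8, 7, 7, 5, 5, 5.
  22 → USB stick 1 (new)  [load 22/32]
  21 → USB stick 2 (new)  [load 21/32]
  20 → USB stick 3 (new)  [load 20/32]
  18 → USB stick 4 (new)  [load 18/32]
  10 → USB stick 1  [load 32/32]
  10 → USB stick 2  [load 31/32]
  8 → USB stick 3  [load 28/32]
  8 → USB stick 4  [load 26/32]
  7 → USB stick 5 (new)  [load 7/32]
  7 → USB stick 5  [load 14/32]
  5 → USB stick 4  [load 31/32]
  5 → USB stick 5  [load 19/32]
  5 → USB stick 5  [load 24/32]
5 USB sticks opened.

5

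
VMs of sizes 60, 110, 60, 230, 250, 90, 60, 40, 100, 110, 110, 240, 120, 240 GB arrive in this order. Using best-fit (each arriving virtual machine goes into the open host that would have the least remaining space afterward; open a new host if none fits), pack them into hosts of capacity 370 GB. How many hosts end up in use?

6

  60 → host 1 (new)  [load 60/370]
  110 → host 1  [load 170/370]
  60 → host 1  [load 230/370]
  230 → host 2 (new)  [load 230/370]
  250 → host 3 (new)  [load 250/370]
  90 → host 3  [load 340/370]
  60 → host 1  [load 290/370]
  40 → host 1  [load 330/370]
  100 → host 2  [load 330/370]
  110 → host 4 (new)  [load 110/370]
  110 → host 4  [load 220/370]
  240 → host 5 (new)  [load 240/370]
  120 → host 5  [load 360/370]
  240 → host 6 (new)  [load 240/370]
6 hosts opened.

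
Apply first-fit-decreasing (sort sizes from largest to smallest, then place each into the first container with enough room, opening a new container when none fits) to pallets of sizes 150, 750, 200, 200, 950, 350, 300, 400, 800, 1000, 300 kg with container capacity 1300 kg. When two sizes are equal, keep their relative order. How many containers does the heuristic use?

Sorted descending: 1000, 950, 800, 750, 400, 350, 300, 300, 200, 200, 150.
  1000 → container 1 (new)  [load 1000/1300]
  950 → container 2 (new)  [load 950/1300]
  800 → container 3 (new)  [load 800/1300]
  750 → container 4 (new)  [load 750/1300]
  400 → container 3  [load 1200/1300]
  350 → container 2  [load 1300/1300]
  300 → container 1  [load 1300/1300]
  300 → container 4  [load 1050/1300]
  200 → container 4  [load 1250/1300]
  200 → container 5 (new)  [load 200/1300]
  150 → container 5  [load 350/1300]
5 containers opened.

5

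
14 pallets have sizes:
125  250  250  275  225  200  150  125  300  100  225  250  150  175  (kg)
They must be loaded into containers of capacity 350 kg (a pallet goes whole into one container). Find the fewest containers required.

Total = 300 + 275 + 250 + 250 + 250 + 225 + 225 + 200 + 175 + 150 + 150 + 125 + 125 + 100 = 2800 kg.
Lower bound: ⌈2800/350⌉ = 8 containers.
A packing using 9 containers:
  container 1: 300 = 300
  container 2: 275 = 275
  container 3: 250 + 100 = 350
  container 4: 250 = 250
  container 5: 250 = 250
  container 6: 225 + 125 = 350
  container 7: 225 + 125 = 350
  container 8: 200 + 150 = 350
  container 9: 175 + 150 = 325
No arrangement into 8 containers stays within capacity, so 9 is optimal.

9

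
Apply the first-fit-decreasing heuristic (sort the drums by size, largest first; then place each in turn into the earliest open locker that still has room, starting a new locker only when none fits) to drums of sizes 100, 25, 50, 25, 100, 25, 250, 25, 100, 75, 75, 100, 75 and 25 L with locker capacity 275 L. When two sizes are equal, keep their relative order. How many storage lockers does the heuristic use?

Sorted descending: 250, 100, 100, 100, 100, 75, 75, 75, 50, 25, 25, 25, 25, 25.
  250 → locker 1 (new)  [load 250/275]
  100 → locker 2 (new)  [load 100/275]
  100 → locker 2  [load 200/275]
  100 → locker 3 (new)  [load 100/275]
  100 → locker 3  [load 200/275]
  75 → locker 2  [load 275/275]
  75 → locker 3  [load 275/275]
  75 → locker 4 (new)  [load 75/275]
  50 → locker 4  [load 125/275]
  25 → locker 1  [load 275/275]
  25 → locker 4  [load 150/275]
  25 → locker 4  [load 175/275]
  25 → locker 4  [load 200/275]
  25 → locker 4  [load 225/275]
4 storage lockers opened.

4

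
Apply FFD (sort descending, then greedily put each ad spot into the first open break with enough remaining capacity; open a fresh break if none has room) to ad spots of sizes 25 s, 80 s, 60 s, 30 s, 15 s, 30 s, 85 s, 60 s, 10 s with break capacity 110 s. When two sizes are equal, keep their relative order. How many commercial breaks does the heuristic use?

Sorted descending: 85, 80, 60, 60, 30, 30, 25, 15, 10.
  85 → break 1 (new)  [load 85/110]
  80 → break 2 (new)  [load 80/110]
  60 → break 3 (new)  [load 60/110]
  60 → break 4 (new)  [load 60/110]
  30 → break 2  [load 110/110]
  30 → break 3  [load 90/110]
  25 → break 1  [load 110/110]
  15 → break 3  [load 105/110]
  10 → break 4  [load 70/110]
4 commercial breaks opened.

4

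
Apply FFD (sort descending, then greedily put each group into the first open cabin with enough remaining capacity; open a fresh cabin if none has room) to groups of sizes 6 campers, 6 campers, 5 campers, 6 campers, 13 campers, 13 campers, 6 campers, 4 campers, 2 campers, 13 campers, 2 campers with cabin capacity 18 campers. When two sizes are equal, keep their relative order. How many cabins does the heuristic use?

5

Sorted descending: 13, 13, 13, 6, 6, 6, 6, 5, 4, 2, 2.
  13 → cabin 1 (new)  [load 13/18]
  13 → cabin 2 (new)  [load 13/18]
  13 → cabin 3 (new)  [load 13/18]
  6 → cabin 4 (new)  [load 6/18]
  6 → cabin 4  [load 12/18]
  6 → cabin 4  [load 18/18]
  6 → cabin 5 (new)  [load 6/18]
  5 → cabin 1  [load 18/18]
  4 → cabin 2  [load 17/18]
  2 → cabin 3  [load 15/18]
  2 → cabin 3  [load 17/18]
5 cabins opened.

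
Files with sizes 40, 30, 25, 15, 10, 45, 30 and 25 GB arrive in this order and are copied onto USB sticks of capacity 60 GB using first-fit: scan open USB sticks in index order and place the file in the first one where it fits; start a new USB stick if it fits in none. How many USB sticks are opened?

  40 → USB stick 1 (new)  [load 40/60]
  30 → USB stick 2 (new)  [load 30/60]
  25 → USB stick 2  [load 55/60]
  15 → USB stick 1  [load 55/60]
  10 → USB stick 3 (new)  [load 10/60]
  45 → USB stick 3  [load 55/60]
  30 → USB stick 4 (new)  [load 30/60]
  25 → USB stick 4  [load 55/60]
4 USB sticks opened.

4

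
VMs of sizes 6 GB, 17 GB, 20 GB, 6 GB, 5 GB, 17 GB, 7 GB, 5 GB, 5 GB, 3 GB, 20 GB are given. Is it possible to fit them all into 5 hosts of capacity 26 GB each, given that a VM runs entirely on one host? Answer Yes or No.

A valid assignment using 5 hosts:
  host 1: 20 + 6 = 26
  host 2: 20 + 6 = 26
  host 3: 17 + 7 = 24
  host 4: 17 + 5 + 3 = 25
  host 5: 5 + 5 = 10
Every load is within 26 GB, so 5 hosts suffice.

Yes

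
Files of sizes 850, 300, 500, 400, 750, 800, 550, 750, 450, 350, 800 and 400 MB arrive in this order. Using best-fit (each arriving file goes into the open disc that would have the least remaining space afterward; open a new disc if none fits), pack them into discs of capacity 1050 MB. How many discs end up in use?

  850 → disc 1 (new)  [load 850/1050]
  300 → disc 2 (new)  [load 300/1050]
  500 → disc 2  [load 800/1050]
  400 → disc 3 (new)  [load 400/1050]
  750 → disc 4 (new)  [load 750/1050]
  800 → disc 5 (new)  [load 800/1050]
  550 → disc 3  [load 950/1050]
  750 → disc 6 (new)  [load 750/1050]
  450 → disc 7 (new)  [load 450/1050]
  350 → disc 7  [load 800/1050]
  800 → disc 8 (new)  [load 800/1050]
  400 → disc 9 (new)  [load 400/1050]
9 discs opened.

9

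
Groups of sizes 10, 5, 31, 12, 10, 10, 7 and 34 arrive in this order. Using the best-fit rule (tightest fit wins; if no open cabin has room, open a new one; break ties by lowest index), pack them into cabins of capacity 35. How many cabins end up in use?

  10 → cabin 1 (new)  [load 10/35]
  5 → cabin 1  [load 15/35]
  31 → cabin 2 (new)  [load 31/35]
  12 → cabin 1  [load 27/35]
  10 → cabin 3 (new)  [load 10/35]
  10 → cabin 3  [load 20/35]
  7 → cabin 1  [load 34/35]
  34 → cabin 4 (new)  [load 34/35]
4 cabins opened.

4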